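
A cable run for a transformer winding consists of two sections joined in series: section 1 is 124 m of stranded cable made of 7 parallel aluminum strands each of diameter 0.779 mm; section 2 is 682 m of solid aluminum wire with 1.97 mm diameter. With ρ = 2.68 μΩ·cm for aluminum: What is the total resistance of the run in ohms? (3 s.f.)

6.99 Ω

ρ = 2.68 μΩ·cm = 2.68×10^-8 Ω·m
Section 1: A_strand = π(3.8950e-04)² = 4.766e-07 m²; R₁ = ρL/(N·A_s) = (2.68×10^-8)(124)/(7×4.766e-07) = 0.9961 Ω
Section 2: A = π(d/2)² = π(9.8500e-04 m)² = 3.048e-06 m²
R₂ = (2.68×10^-8)(682)/(3.048e-06) = 5.996 Ω
R = R₁ + R₂ = 6.99 Ω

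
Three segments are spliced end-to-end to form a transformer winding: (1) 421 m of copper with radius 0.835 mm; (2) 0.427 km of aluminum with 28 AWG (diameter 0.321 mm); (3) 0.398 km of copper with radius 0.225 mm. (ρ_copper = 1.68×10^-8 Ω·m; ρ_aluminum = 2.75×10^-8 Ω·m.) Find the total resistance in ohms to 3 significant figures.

Seg 1: A = πr² = π(8.3500e-04 m)² = 2.190e-06 m²
R_1 = (1.68×10^-8)(421)/(2.190e-06) = 3.229 Ω
Seg 2: A = π(0.321/2 mm)² = π(1.6050e-04 m)² = 8.093e-08 m²
R_2 = (2.75×10^-8)(427)/(8.093e-08) = 145.1 Ω
Seg 3: A = πr² = π(2.2500e-04 m)² = 1.590e-07 m²
R_3 = (1.68×10^-8)(398)/(1.590e-07) = 42.04 Ω
R_total = R_1 + R_2 + R_3 = 190 Ω

190 Ω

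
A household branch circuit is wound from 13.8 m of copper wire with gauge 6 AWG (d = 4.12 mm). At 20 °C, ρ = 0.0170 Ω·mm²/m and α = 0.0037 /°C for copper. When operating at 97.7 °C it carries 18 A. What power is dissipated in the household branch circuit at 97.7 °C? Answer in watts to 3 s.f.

ρ = 0.0170 Ω·mm²/m = 1.70×10^-8 Ω·m
A = π(4.12/2 mm)² = π(2.0600e-03 m)² = 1.333e-05 m²
R₍20₎ = ρL/A = (1.70×10^-8)(13.8)/(1.333e-05) = 0.0176 Ω
R₍97.7₎ = R₍20₎(1 + αΔT) = 0.0176 × (1 + 0.0037×77.7) = 0.02266 Ω
P = I²R = (18)² × 0.02266 = 7.34 W

7.34 W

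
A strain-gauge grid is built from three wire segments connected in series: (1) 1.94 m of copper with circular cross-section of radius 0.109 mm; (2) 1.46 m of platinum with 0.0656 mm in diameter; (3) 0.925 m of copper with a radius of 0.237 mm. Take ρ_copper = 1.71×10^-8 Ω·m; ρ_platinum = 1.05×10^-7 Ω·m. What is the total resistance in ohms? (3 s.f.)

46.3 Ω

Seg 1: A = πr² = π(1.0900e-04 m)² = 3.733e-08 m²
R_1 = (1.71×10^-8)(1.94)/(3.733e-08) = 0.8888 Ω
Seg 2: A = π(d/2)² = π(3.2800e-05 m)² = 3.380e-09 m²
R_2 = (1.05×10^-7)(1.46)/(3.380e-09) = 45.36 Ω
Seg 3: A = πr² = π(2.3700e-04 m)² = 1.765e-07 m²
R_3 = (1.71×10^-8)(0.925)/(1.765e-07) = 0.08964 Ω
R_total = R_1 + R_2 + R_3 = 46.3 Ω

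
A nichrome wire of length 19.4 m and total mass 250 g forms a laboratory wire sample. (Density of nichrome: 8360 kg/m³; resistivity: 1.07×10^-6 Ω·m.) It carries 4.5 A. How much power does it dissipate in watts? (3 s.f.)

A = m/(density·L) = 0.25/(8360×19.4) = 1.5415e-06 m²
R = ρL/A = (1.07×10^-6)(19.4)/(1.5415e-06) = 13.47 Ω
P = I²R = (4.5)² × 13.47 = 273 W

273 W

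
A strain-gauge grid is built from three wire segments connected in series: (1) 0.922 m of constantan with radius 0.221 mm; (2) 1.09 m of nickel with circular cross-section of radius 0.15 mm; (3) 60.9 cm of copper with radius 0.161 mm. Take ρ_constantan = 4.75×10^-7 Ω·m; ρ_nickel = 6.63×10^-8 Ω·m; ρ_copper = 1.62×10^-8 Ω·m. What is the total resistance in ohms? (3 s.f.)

4.00 Ω

Seg 1: A = πr² = π(2.2100e-04 m)² = 1.534e-07 m²
R_1 = (4.75×10^-7)(0.922)/(1.534e-07) = 2.854 Ω
Seg 2: A = πr² = π(1.5000e-04 m)² = 7.069e-08 m²
R_2 = (6.63×10^-8)(1.09)/(7.069e-08) = 1.022 Ω
Seg 3: A = πr² = π(1.6100e-04 m)² = 8.143e-08 m²
R_3 = (1.62×10^-8)(0.609)/(8.143e-08) = 0.1212 Ω
R_total = R_1 + R_2 + R_3 = 4.00 Ω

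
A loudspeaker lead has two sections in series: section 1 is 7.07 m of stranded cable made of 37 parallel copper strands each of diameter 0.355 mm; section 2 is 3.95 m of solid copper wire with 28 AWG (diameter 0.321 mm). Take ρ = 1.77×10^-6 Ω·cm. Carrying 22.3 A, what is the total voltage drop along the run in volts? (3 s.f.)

ρ = 1.77×10^-6 Ω·cm = 1.77×10^-8 Ω·m
Section 1: A_strand = π(1.7750e-04)² = 9.898e-08 m²; R₁ = ρL/(N·A_s) = (1.77×10^-8)(7.07)/(37×9.898e-08) = 0.03417 Ω
Section 2: A = π(0.321/2 mm)² = π(1.6050e-04 m)² = 8.093e-08 m²
R₂ = (1.77×10^-8)(3.95)/(8.093e-08) = 0.8639 Ω
R = R₁ + R₂ = 0.8981 Ω
V = IR = 22.3 × 0.8981 = 20.0 V

20.0 V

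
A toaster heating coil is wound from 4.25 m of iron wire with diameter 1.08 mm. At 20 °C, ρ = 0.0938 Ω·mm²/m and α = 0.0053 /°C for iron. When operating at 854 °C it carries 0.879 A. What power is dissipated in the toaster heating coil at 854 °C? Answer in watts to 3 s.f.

1.82 W

ρ = 0.0938 Ω·mm²/m = 9.38×10^-8 Ω·m
A = π(d/2)² = π(5.4000e-04 m)² = 9.161e-07 m²
R₍20₎ = ρL/A = (9.38×10^-8)(4.25)/(9.161e-07) = 0.4352 Ω
R₍854₎ = R₍20₎(1 + αΔT) = 0.4352 × (1 + 0.0053×834) = 2.359 Ω
P = I²R = (0.879)² × 2.359 = 1.82 W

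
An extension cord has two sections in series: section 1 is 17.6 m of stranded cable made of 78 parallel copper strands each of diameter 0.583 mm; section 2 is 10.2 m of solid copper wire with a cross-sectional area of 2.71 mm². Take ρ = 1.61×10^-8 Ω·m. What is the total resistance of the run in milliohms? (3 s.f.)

Section 1: A_strand = π(2.9150e-04)² = 2.669e-07 m²; R₁ = ρL/(N·A_s) = (1.61×10^-8)(17.6)/(78×2.669e-07) = 0.01361 Ω
Section 2: A = 2.71 mm² = 2.710e-06 m²
R₂ = (1.61×10^-8)(10.2)/(2.710e-06) = 0.0606 Ω
R = R₁ + R₂ = 74.2 mΩ

74.2 mΩ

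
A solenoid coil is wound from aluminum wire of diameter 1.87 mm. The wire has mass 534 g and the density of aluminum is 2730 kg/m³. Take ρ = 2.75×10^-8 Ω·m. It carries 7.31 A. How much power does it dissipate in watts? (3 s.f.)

A = π(d/2)² = π(9.3500e-04 m)² = 2.7465e-06 m²
L = m/(density·A) = 0.534/(2730×2.7465e-06) = 71.22 m
R = ρL/A = (2.75×10^-8)(71.22)/(2.7465e-06) = 0.7131 Ω
P = I²R = (7.31)² × 0.7131 = 38.1 W

38.1 W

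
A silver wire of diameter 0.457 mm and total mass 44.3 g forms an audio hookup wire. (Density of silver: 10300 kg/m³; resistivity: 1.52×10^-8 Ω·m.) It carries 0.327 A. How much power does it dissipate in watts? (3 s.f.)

0.260 W

A = π(d/2)² = π(2.2850e-04 m)² = 1.6403e-07 m²
L = m/(density·A) = 0.0443/(10300×1.6403e-07) = 26.22 m
R = ρL/A = (1.52×10^-8)(26.22)/(1.6403e-07) = 2.43 Ω
P = I²R = (0.327)² × 2.43 = 0.260 W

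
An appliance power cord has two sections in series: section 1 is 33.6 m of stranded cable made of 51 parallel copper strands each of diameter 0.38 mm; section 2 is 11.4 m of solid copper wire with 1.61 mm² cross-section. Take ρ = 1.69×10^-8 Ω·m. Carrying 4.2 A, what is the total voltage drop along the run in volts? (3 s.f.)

0.915 V

Section 1: A_strand = π(1.9000e-04)² = 1.134e-07 m²; R₁ = ρL/(N·A_s) = (1.69×10^-8)(33.6)/(51×1.134e-07) = 0.09817 Ω
Section 2: A = 1.61 mm² = 1.610e-06 m²
R₂ = (1.69×10^-8)(11.4)/(1.610e-06) = 0.1197 Ω
R = R₁ + R₂ = 0.2178 Ω
V = IR = 4.2 × 0.2178 = 0.915 V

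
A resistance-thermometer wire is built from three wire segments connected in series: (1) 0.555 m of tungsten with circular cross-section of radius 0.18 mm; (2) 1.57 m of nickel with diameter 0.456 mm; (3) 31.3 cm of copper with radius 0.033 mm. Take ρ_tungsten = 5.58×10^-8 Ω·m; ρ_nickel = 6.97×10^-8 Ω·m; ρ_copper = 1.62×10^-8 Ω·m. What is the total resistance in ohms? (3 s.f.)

2.46 Ω

Seg 1: A = πr² = π(1.8000e-04 m)² = 1.018e-07 m²
R_1 = (5.58×10^-8)(0.555)/(1.018e-07) = 0.3043 Ω
Seg 2: A = π(d/2)² = π(2.2800e-04 m)² = 1.633e-07 m²
R_2 = (6.97×10^-8)(1.57)/(1.633e-07) = 0.6701 Ω
Seg 3: A = πr² = π(3.3000e-05 m)² = 3.421e-09 m²
R_3 = (1.62×10^-8)(0.313)/(3.421e-09) = 1.482 Ω
R_total = R_1 + R_2 + R_3 = 2.46 Ω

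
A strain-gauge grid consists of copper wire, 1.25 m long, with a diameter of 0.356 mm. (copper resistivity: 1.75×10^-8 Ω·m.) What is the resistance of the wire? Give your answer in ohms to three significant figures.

0.220 Ω

A = π(d/2)² = π(1.7800e-04 m)² = 9.954e-08 m²
R = ρL/A = (1.75×10^-8)(1.25 m)/(9.954e-08 m²) = 0.220 Ω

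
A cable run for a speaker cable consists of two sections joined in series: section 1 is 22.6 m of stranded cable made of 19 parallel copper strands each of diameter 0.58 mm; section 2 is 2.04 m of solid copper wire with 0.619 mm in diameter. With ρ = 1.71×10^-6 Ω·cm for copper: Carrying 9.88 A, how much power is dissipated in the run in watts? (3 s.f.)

18.8 W

ρ = 1.71×10^-6 Ω·cm = 1.71×10^-8 Ω·m
Section 1: A_strand = π(2.9000e-04)² = 2.642e-07 m²; R₁ = ρL/(N·A_s) = (1.71×10^-8)(22.6)/(19×2.642e-07) = 0.07698 Ω
Section 2: A = π(d/2)² = π(3.0950e-04 m)² = 3.009e-07 m²
R₂ = (1.71×10^-8)(2.04)/(3.009e-07) = 0.1159 Ω
R = R₁ + R₂ = 0.1929 Ω
P = I²R = (9.88)² × 0.1929 = 18.8 W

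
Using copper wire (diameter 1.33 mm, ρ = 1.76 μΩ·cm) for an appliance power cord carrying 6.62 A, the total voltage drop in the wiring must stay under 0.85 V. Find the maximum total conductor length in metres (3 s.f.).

10.1 m

ρ = 1.76 μΩ·cm = 1.76×10^-8 Ω·m
A = π(d/2)² = π(6.6500e-04 m)² = 1.389e-06 m²
L_max = V_max·A/(1·ρI) = (0.85)(1.389e-06)/(1.76×10^-8×6.62) = 10.1 m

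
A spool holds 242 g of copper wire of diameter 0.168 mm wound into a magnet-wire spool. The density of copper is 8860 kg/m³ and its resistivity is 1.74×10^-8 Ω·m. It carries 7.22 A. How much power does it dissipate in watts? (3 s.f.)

50400 W

A = π(d/2)² = π(8.4000e-05 m)² = 2.2167e-08 m²
L = m/(density·A) = 0.242/(8860×2.2167e-08) = 1232 m
R = ρL/A = (1.74×10^-8)(1232)/(2.2167e-08) = 967.2 Ω
P = I²R = (7.22)² × 967.2 = 50400 W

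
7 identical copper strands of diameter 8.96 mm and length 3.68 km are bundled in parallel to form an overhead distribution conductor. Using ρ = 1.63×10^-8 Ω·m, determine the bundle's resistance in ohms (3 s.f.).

0.136 Ω

A_strand = π(4.4800e-03 m)² = 6.305e-05 m²
R_strand = ρL/A = (1.63×10^-8)(3680)/(6.305e-05) = 0.9513 Ω
R_total = R_strand/N = 0.9513/7 = 0.136 Ω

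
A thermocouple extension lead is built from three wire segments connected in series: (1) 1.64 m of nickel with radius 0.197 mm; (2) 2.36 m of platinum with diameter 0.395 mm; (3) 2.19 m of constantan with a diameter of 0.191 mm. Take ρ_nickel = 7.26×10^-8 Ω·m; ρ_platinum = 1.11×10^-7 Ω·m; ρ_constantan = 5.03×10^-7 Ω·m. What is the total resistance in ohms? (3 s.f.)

41.6 Ω

Seg 1: A = πr² = π(1.9700e-04 m)² = 1.219e-07 m²
R_1 = (7.26×10^-8)(1.64)/(1.219e-07) = 0.9766 Ω
Seg 2: A = π(d/2)² = π(1.9750e-04 m)² = 1.225e-07 m²
R_2 = (1.11×10^-7)(2.36)/(1.225e-07) = 2.138 Ω
Seg 3: A = π(d/2)² = π(9.5500e-05 m)² = 2.865e-08 m²
R_3 = (5.03×10^-7)(2.19)/(2.865e-08) = 38.45 Ω
R_total = R_1 + R_2 + R_3 = 41.6 Ω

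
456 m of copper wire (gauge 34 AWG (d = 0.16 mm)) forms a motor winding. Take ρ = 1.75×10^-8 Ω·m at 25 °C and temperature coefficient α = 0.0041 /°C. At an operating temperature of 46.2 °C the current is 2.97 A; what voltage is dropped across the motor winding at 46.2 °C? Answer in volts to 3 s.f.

A = π(0.16/2 mm)² = π(8.0000e-05 m)² = 2.011e-08 m²
R₍25₎ = ρL/A = (1.75×10^-8)(456)/(2.011e-08) = 396.9 Ω
R₍46.2₎ = R₍25₎(1 + αΔT) = 396.9 × (1 + 0.0041×21.2) = 431.4 Ω
V = IR = 2.97 × 431.4 = 1280 V

1280 V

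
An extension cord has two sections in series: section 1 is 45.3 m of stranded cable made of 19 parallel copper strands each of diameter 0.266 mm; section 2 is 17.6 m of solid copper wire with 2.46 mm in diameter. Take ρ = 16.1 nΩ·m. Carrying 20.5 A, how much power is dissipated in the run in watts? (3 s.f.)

ρ = 16.1 nΩ·m = 1.61×10^-8 Ω·m
Section 1: A_strand = π(1.3300e-04)² = 5.557e-08 m²; R₁ = ρL/(N·A_s) = (1.61×10^-8)(45.3)/(19×5.557e-08) = 0.6907 Ω
Section 2: A = π(d/2)² = π(1.2300e-03 m)² = 4.753e-06 m²
R₂ = (1.61×10^-8)(17.6)/(4.753e-06) = 0.05962 Ω
R = R₁ + R₂ = 0.7504 Ω
P = I²R = (20.5)² × 0.7504 = 315 W

315 W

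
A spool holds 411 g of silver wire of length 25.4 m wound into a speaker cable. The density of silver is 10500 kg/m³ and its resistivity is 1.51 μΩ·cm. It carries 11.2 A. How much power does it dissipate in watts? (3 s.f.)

31.2 W

ρ = 1.51 μΩ·cm = 1.51×10^-8 Ω·m
A = m/(density·L) = 0.411/(10500×25.4) = 1.5411e-06 m²
R = ρL/A = (1.51×10^-8)(25.4)/(1.5411e-06) = 0.2489 Ω
P = I²R = (11.2)² × 0.2489 = 31.2 W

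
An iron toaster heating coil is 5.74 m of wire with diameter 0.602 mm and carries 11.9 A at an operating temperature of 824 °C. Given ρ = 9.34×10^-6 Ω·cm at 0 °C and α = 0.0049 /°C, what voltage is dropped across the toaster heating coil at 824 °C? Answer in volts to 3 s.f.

113 V

ρ = 9.34×10^-6 Ω·cm = 9.34×10^-8 Ω·m
A = π(d/2)² = π(3.0100e-04 m)² = 2.846e-07 m²
R₍0₎ = ρL/A = (9.34×10^-8)(5.74)/(2.846e-07) = 1.884 Ω
R₍824₎ = R₍0₎(1 + αΔT) = 1.884 × (1 + 0.0049×824) = 9.489 Ω
V = IR = 11.9 × 9.489 = 113 V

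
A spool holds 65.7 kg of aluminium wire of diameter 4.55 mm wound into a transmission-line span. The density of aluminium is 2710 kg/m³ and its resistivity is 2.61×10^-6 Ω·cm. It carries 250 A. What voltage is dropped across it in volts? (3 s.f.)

ρ = 2.61×10^-6 Ω·cm = 2.61×10^-8 Ω·m
A = π(d/2)² = π(2.2750e-03 m)² = 1.6260e-05 m²
L = m/(density·A) = 65.7/(2710×1.6260e-05) = 1491 m
R = ρL/A = (2.61×10^-8)(1491)/(1.6260e-05) = 2.393 Ω
V = IR = 250 × 2.393 = 598 V

598 V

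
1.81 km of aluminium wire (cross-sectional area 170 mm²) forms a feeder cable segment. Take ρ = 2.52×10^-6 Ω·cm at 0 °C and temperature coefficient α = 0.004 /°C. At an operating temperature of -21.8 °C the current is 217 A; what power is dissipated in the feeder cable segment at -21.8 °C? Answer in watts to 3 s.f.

ρ = 2.52×10^-6 Ω·cm = 2.52×10^-8 Ω·m
A = 170 mm² = 1.700e-04 m²
R₍0₎ = ρL/A = (2.52×10^-8)(1810)/(1.700e-04) = 0.2683 Ω
R₍-21.8₎ = R₍0₎(1 + αΔT) = 0.2683 × (1 + 0.004×-21.8) = 0.2449 Ω
P = I²R = (217)² × 0.2449 = 11500 W

11500 W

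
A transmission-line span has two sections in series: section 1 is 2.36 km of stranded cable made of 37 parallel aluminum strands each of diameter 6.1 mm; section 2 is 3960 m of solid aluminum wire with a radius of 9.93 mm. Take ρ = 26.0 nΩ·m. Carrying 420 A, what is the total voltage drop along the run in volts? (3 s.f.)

163 V

ρ = 26.0 nΩ·m = 2.60×10^-8 Ω·m
Section 1: A_strand = π(3.0500e-03)² = 2.922e-05 m²; R₁ = ρL/(N·A_s) = (2.60×10^-8)(2360)/(37×2.922e-05) = 0.05675 Ω
Section 2: A = πr² = π(9.9300e-03 m)² = 3.098e-04 m²
R₂ = (2.60×10^-8)(3960)/(3.098e-04) = 0.3324 Ω
R = R₁ + R₂ = 0.3891 Ω
V = IR = 420 × 0.3891 = 163 V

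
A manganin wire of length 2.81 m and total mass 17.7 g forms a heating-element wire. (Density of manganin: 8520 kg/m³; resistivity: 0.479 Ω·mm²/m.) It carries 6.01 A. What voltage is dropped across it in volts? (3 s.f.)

ρ = 0.479 Ω·mm²/m = 4.79×10^-7 Ω·m
A = m/(density·L) = 0.0177/(8520×2.81) = 7.3931e-07 m²
R = ρL/A = (4.79×10^-7)(2.81)/(7.3931e-07) = 1.821 Ω
V = IR = 6.01 × 1.821 = 10.9 V

10.9 V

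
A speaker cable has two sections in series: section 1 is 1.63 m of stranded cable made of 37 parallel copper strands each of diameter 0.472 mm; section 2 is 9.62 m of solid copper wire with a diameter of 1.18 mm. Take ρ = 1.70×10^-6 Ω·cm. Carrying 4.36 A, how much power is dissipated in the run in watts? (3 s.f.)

ρ = 1.70×10^-6 Ω·cm = 1.70×10^-8 Ω·m
Section 1: A_strand = π(2.3600e-04)² = 1.750e-07 m²; R₁ = ρL/(N·A_s) = (1.70×10^-8)(1.63)/(37×1.750e-07) = 0.00428 Ω
Section 2: A = π(d/2)² = π(5.9000e-04 m)² = 1.094e-06 m²
R₂ = (1.70×10^-8)(9.62)/(1.094e-06) = 0.1495 Ω
R = R₁ + R₂ = 0.1538 Ω
P = I²R = (4.36)² × 0.1538 = 2.92 W

2.92 W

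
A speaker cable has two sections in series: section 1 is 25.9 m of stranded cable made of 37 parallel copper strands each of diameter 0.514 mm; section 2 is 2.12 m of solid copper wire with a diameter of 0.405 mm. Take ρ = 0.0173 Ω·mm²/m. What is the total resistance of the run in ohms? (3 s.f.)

0.343 Ω

ρ = 0.0173 Ω·mm²/m = 1.73×10^-8 Ω·m
Section 1: A_strand = π(2.5700e-04)² = 2.075e-07 m²; R₁ = ρL/(N·A_s) = (1.73×10^-8)(25.9)/(37×2.075e-07) = 0.05836 Ω
Section 2: A = π(d/2)² = π(2.0250e-04 m)² = 1.288e-07 m²
R₂ = (1.73×10^-8)(2.12)/(1.288e-07) = 0.2847 Ω
R = R₁ + R₂ = 0.343 Ω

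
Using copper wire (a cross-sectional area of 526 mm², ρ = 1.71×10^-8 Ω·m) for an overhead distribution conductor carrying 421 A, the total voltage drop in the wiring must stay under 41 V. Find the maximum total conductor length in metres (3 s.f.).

3000 m

A = 526 mm² = 5.260e-04 m²
L_max = V_max·A/(1·ρI) = (41)(5.260e-04)/(1.71×10^-8×421) = 3000 m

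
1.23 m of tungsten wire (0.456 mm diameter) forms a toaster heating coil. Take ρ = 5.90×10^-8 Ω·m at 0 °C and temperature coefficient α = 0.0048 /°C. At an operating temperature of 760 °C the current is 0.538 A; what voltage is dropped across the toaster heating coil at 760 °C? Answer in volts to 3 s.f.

A = π(d/2)² = π(2.2800e-04 m)² = 1.633e-07 m²
R₍0₎ = ρL/A = (5.90×10^-8)(1.23)/(1.633e-07) = 0.4444 Ω
R₍760₎ = R₍0₎(1 + αΔT) = 0.4444 × (1 + 0.0048×760) = 2.065 Ω
V = IR = 0.538 × 2.065 = 1.11 V

1.11 V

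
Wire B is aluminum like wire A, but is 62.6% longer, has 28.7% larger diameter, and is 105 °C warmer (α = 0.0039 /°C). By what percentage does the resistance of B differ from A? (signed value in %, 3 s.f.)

38.4%

R ∝ ρL/d² with ρ ∝ (1+αΔT), so R_B/R_A = (1 + 62.6/100) × (1 + 28.7/100)⁻² × (1 + 0.0039×105)
= 1.626 × 0.6037 × 1.409 = 1.384
(R_B − R_A)/R_A = 1.384 − 1 = 38.4%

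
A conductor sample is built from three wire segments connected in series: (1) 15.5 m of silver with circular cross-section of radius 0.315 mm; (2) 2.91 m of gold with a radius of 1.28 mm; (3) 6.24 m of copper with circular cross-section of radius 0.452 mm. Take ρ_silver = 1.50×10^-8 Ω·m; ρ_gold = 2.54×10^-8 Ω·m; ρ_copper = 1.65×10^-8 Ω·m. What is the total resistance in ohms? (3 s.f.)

Seg 1: A = πr² = π(3.1500e-04 m)² = 3.117e-07 m²
R_1 = (1.50×10^-8)(15.5)/(3.117e-07) = 0.7459 Ω
Seg 2: A = πr² = π(1.2800e-03 m)² = 5.147e-06 m²
R_2 = (2.54×10^-8)(2.91)/(5.147e-06) = 0.01436 Ω
Seg 3: A = πr² = π(4.5200e-04 m)² = 6.418e-07 m²
R_3 = (1.65×10^-8)(6.24)/(6.418e-07) = 0.1604 Ω
R_total = R_1 + R_2 + R_3 = 0.921 Ω

0.921 Ω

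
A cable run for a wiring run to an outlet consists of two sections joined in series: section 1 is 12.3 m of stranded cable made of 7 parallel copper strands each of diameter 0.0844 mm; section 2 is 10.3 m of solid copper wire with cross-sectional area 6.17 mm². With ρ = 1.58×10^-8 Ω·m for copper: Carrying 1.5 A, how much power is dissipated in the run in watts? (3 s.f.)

11.2 W

Section 1: A_strand = π(4.2200e-05)² = 5.595e-09 m²; R₁ = ρL/(N·A_s) = (1.58×10^-8)(12.3)/(7×5.595e-09) = 4.962 Ω
Section 2: A = 6.17 mm² = 6.170e-06 m²
R₂ = (1.58×10^-8)(10.3)/(6.170e-06) = 0.02638 Ω
R = R₁ + R₂ = 4.989 Ω
P = I²R = (1.5)² × 4.989 = 11.2 W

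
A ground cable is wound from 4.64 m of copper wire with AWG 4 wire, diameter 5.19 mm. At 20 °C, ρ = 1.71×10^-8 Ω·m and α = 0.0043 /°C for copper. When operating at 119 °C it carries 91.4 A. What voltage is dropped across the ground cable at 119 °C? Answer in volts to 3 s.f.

A = π(5.19/2 mm)² = π(2.5950e-03 m)² = 2.116e-05 m²
R₍20₎ = ρL/A = (1.71×10^-8)(4.64)/(2.116e-05) = 0.003751 Ω
R₍119₎ = R₍20₎(1 + αΔT) = 0.003751 × (1 + 0.0043×99) = 0.005347 Ω
V = IR = 91.4 × 0.005347 = 0.489 V

0.489 V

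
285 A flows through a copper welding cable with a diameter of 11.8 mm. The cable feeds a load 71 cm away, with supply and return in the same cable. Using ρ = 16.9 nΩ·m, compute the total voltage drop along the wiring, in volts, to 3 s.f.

0.0625 V

ρ = 16.9 nΩ·m = 1.69×10^-8 Ω·m
A = π(d/2)² = π(5.9000e-03 m)² = 1.094e-04 m²
Total conductor length (both ways) L = 2 × 0.71 = 1.42 m
R = ρL/A = (1.69×10^-8)(1.42)/(1.094e-04) = 2.194×10^-4 Ω
V = IR = 285 × 2.194×10^-4 = 0.0625 V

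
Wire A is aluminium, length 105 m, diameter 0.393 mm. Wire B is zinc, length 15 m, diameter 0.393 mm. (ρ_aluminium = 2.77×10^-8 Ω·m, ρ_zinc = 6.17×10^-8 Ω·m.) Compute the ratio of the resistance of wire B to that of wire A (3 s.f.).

0.318

R ∝ ρL/d², so R_B/R_A = (ρ_B/ρ_A) × (L_B/L_A)
= (6.17×10^-8/2.77×10^-8) × (15/105) = 0.318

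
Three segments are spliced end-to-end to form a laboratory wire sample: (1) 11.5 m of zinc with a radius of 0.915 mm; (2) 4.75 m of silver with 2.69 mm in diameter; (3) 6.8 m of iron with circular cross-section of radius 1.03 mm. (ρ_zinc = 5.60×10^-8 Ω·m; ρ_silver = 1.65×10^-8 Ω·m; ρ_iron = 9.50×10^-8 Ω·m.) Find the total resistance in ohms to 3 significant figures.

Seg 1: A = πr² = π(9.1500e-04 m)² = 2.630e-06 m²
R_1 = (5.60×10^-8)(11.5)/(2.630e-06) = 0.2448 Ω
Seg 2: A = π(d/2)² = π(1.3450e-03 m)² = 5.683e-06 m²
R_2 = (1.65×10^-8)(4.75)/(5.683e-06) = 0.01379 Ω
Seg 3: A = πr² = π(1.0300e-03 m)² = 3.333e-06 m²
R_3 = (9.50×10^-8)(6.8)/(3.333e-06) = 0.1938 Ω
R_total = R_1 + R_2 + R_3 = 0.452 Ω

0.452 Ω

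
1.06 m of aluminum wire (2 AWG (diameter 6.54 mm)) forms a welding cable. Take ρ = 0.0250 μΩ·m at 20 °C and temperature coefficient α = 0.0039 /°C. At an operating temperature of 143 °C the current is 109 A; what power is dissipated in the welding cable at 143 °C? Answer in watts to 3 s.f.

13.9 W

ρ = 0.0250 μΩ·m = 2.50×10^-8 Ω·m
A = π(6.54/2 mm)² = π(3.2700e-03 m)² = 3.359e-05 m²
R₍20₎ = ρL/A = (2.50×10^-8)(1.06)/(3.359e-05) = 7.889×10^-4 Ω
R₍143₎ = R₍20₎(1 + αΔT) = 7.889×10^-4 × (1 + 0.0039×123) = 0.001167 Ω
P = I²R = (109)² × 0.001167 = 13.9 W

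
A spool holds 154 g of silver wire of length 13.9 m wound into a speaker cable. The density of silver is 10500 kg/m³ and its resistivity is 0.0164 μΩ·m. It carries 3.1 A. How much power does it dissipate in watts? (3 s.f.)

2.08 W

ρ = 0.0164 μΩ·m = 1.64×10^-8 Ω·m
A = m/(density·L) = 0.154/(10500×13.9) = 1.0552e-06 m²
R = ρL/A = (1.64×10^-8)(13.9)/(1.0552e-06) = 0.216 Ω
P = I²R = (3.1)² × 0.216 = 2.08 W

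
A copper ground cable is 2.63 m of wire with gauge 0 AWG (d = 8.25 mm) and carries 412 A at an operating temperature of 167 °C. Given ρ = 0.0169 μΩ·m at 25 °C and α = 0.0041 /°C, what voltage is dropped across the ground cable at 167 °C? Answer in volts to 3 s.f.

ρ = 0.0169 μΩ·m = 1.69×10^-8 Ω·m
A = π(8.25/2 mm)² = π(4.1250e-03 m)² = 5.346e-05 m²
R₍25₎ = ρL/A = (1.69×10^-8)(2.63)/(5.346e-05) = 8.315×10^-4 Ω
R₍167₎ = R₍25₎(1 + αΔT) = 8.315×10^-4 × (1 + 0.0041×142) = 0.001316 Ω
V = IR = 412 × 0.001316 = 0.542 V

0.542 V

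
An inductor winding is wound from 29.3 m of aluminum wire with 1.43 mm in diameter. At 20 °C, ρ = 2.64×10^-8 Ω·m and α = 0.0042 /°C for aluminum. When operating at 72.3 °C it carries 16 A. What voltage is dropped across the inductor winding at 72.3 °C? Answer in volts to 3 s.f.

9.40 V

A = π(d/2)² = π(7.1500e-04 m)² = 1.606e-06 m²
R₍20₎ = ρL/A = (2.64×10^-8)(29.3)/(1.606e-06) = 0.4816 Ω
R₍72.3₎ = R₍20₎(1 + αΔT) = 0.4816 × (1 + 0.0042×52.3) = 0.5874 Ω
V = IR = 16 × 0.5874 = 9.40 V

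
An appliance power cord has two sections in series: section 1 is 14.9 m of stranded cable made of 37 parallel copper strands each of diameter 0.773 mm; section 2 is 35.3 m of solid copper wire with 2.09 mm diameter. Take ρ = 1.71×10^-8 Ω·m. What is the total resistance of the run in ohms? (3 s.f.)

Section 1: A_strand = π(3.8650e-04)² = 4.693e-07 m²; R₁ = ρL/(N·A_s) = (1.71×10^-8)(14.9)/(37×4.693e-07) = 0.01467 Ω
Section 2: A = π(d/2)² = π(1.0450e-03 m)² = 3.431e-06 m²
R₂ = (1.71×10^-8)(35.3)/(3.431e-06) = 0.1759 Ω
R = R₁ + R₂ = 0.191 Ω

0.191 Ω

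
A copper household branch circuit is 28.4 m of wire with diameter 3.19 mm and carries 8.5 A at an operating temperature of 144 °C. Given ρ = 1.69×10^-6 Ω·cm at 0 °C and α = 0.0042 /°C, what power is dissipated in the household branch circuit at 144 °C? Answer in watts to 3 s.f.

6.96 W

ρ = 1.69×10^-6 Ω·cm = 1.69×10^-8 Ω·m
A = π(d/2)² = π(1.5950e-03 m)² = 7.992e-06 m²
R₍0₎ = ρL/A = (1.69×10^-8)(28.4)/(7.992e-06) = 0.06005 Ω
R₍144₎ = R₍0₎(1 + αΔT) = 0.06005 × (1 + 0.0042×144) = 0.09637 Ω
P = I²R = (8.5)² × 0.09637 = 6.96 W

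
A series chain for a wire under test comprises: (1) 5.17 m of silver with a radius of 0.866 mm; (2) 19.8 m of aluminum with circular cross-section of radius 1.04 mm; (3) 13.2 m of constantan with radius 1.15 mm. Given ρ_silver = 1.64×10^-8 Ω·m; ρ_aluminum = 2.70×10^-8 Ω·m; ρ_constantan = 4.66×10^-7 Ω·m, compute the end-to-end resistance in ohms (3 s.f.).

Seg 1: A = πr² = π(8.6600e-04 m)² = 2.356e-06 m²
R_1 = (1.64×10^-8)(5.17)/(2.356e-06) = 0.03599 Ω
Seg 2: A = πr² = π(1.0400e-03 m)² = 3.398e-06 m²
R_2 = (2.70×10^-8)(19.8)/(3.398e-06) = 0.1573 Ω
Seg 3: A = πr² = π(1.1500e-03 m)² = 4.155e-06 m²
R_3 = (4.66×10^-7)(13.2)/(4.155e-06) = 1.481 Ω
R_total = R_1 + R_2 + R_3 = 1.67 Ω

1.67 Ω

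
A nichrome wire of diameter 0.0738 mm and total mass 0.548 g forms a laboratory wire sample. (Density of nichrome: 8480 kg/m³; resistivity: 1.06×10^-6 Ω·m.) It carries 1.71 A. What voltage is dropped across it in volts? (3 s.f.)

A = π(d/2)² = π(3.6900e-05 m)² = 4.2776e-09 m²
L = m/(density·A) = 5.480×10^-4/(8480×4.2776e-09) = 15.11 m
R = ρL/A = (1.06×10^-6)(15.11)/(4.2776e-09) = 3744 Ω
V = IR = 1.71 × 3744 = 6400 V

6400 V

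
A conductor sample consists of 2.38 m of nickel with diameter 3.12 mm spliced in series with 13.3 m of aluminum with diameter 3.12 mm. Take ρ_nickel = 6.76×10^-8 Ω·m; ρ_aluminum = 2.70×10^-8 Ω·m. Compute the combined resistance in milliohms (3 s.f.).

Segment 1: A = π(d/2)² = π(1.5600e-03 m)² = 7.645e-06 m²
R₁ = ρL/A = (6.76×10^-8)(2.38)/(7.645e-06) = 0.02104 Ω
R₂ = (2.70×10^-8)(13.3)/(7.645e-06) = 0.04697 Ω
R = R₁ + R₂ = 68.0 mΩ

68.0 mΩ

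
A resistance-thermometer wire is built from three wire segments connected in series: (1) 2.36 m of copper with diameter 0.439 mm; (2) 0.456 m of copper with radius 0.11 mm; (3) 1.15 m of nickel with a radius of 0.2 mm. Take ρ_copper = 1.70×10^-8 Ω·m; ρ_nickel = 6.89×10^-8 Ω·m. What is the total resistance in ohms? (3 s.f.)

Seg 1: A = π(d/2)² = π(2.1950e-04 m)² = 1.514e-07 m²
R_1 = (1.70×10^-8)(2.36)/(1.514e-07) = 0.2651 Ω
Seg 2: A = πr² = π(1.1000e-04 m)² = 3.801e-08 m²
R_2 = (1.70×10^-8)(0.456)/(3.801e-08) = 0.2039 Ω
Seg 3: A = πr² = π(2.0000e-04 m)² = 1.257e-07 m²
R_3 = (6.89×10^-8)(1.15)/(1.257e-07) = 0.6305 Ω
R_total = R_1 + R_2 + R_3 = 1.10 Ω

1.10 Ω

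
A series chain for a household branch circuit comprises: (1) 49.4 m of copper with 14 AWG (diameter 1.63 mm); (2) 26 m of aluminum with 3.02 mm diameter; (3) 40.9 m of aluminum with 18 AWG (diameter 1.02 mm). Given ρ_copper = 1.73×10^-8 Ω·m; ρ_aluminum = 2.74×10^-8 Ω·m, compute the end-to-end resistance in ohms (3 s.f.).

1.88 Ω

Seg 1: A = π(1.63/2 mm)² = π(8.1500e-04 m)² = 2.087e-06 m²
R_1 = (1.73×10^-8)(49.4)/(2.087e-06) = 0.4096 Ω
Seg 2: A = π(d/2)² = π(1.5100e-03 m)² = 7.163e-06 m²
R_2 = (2.74×10^-8)(26)/(7.163e-06) = 0.09945 Ω
Seg 3: A = π(1.02/2 mm)² = π(5.1000e-04 m)² = 8.171e-07 m²
R_3 = (2.74×10^-8)(40.9)/(8.171e-07) = 1.371 Ω
R_total = R_1 + R_2 + R_3 = 1.88 Ω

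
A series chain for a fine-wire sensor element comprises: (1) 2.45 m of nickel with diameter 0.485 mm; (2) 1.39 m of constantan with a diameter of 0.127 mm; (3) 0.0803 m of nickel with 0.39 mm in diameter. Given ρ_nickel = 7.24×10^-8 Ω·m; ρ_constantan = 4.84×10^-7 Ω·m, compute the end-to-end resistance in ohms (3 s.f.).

Seg 1: A = π(d/2)² = π(2.4250e-04 m)² = 1.847e-07 m²
R_1 = (7.24×10^-8)(2.45)/(1.847e-07) = 0.9601 Ω
Seg 2: A = π(d/2)² = π(6.3500e-05 m)² = 1.267e-08 m²
R_2 = (4.84×10^-7)(1.39)/(1.267e-08) = 53.11 Ω
Seg 3: A = π(d/2)² = π(1.9500e-04 m)² = 1.195e-07 m²
R_3 = (7.24×10^-8)(0.0803)/(1.195e-07) = 0.04867 Ω
R_total = R_1 + R_2 + R_3 = 54.1 Ω

54.1 Ω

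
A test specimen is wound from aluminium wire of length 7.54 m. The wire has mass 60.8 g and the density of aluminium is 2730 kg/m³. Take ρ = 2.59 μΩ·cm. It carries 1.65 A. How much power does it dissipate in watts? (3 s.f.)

0.180 W

ρ = 2.59 μΩ·cm = 2.59×10^-8 Ω·m
A = m/(density·L) = 0.0608/(2730×7.54) = 2.9537e-06 m²
R = ρL/A = (2.59×10^-8)(7.54)/(2.9537e-06) = 0.06612 Ω
P = I²R = (1.65)² × 0.06612 = 0.180 W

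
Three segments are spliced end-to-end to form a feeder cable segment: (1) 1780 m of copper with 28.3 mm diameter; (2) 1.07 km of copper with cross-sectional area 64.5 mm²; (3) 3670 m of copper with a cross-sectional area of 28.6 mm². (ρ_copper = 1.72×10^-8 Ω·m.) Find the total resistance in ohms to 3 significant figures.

Seg 1: A = π(d/2)² = π(1.4150e-02 m)² = 6.290e-04 m²
R_1 = (1.72×10^-8)(1780)/(6.290e-04) = 0.04867 Ω
Seg 2: A = 64.5 mm² = 6.450e-05 m²
R_2 = (1.72×10^-8)(1070)/(6.450e-05) = 0.2853 Ω
Seg 3: A = 28.6 mm² = 2.860e-05 m²
R_3 = (1.72×10^-8)(3670)/(2.860e-05) = 2.207 Ω
R_total = R_1 + R_2 + R_3 = 2.54 Ω

2.54 Ω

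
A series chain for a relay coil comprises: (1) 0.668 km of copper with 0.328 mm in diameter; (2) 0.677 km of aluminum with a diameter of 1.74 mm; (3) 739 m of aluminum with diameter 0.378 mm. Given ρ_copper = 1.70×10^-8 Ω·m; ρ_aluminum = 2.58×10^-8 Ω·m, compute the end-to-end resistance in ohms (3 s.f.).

312 Ω

Seg 1: A = π(d/2)² = π(1.6400e-04 m)² = 8.450e-08 m²
R_1 = (1.70×10^-8)(668)/(8.450e-08) = 134.4 Ω
Seg 2: A = π(d/2)² = π(8.7000e-04 m)² = 2.378e-06 m²
R_2 = (2.58×10^-8)(677)/(2.378e-06) = 7.345 Ω
Seg 3: A = π(d/2)² = π(1.8900e-04 m)² = 1.122e-07 m²
R_3 = (2.58×10^-8)(739)/(1.122e-07) = 169.9 Ω
R_total = R_1 + R_2 + R_3 = 312 Ω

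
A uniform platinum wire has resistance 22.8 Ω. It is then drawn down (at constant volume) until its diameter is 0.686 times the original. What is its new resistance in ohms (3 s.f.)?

103 Ω

Volume constant ⇒ L' = L/r² with r = 0.686. R' = ρL'/A' = ρ(L/r²)/(πr²d₀²/4) = R/r⁴.
R' = 4.515 × 22.8 = 103 Ω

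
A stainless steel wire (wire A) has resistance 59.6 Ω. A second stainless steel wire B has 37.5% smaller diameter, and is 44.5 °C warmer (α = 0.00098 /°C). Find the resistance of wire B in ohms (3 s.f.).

159 Ω

R ∝ ρL/d² with ρ ∝ (1+αΔT), so R_B/R_A = (1 − 37.5/100)⁻² × (1 + 0.00098×44.5)
= 2.56 × 1.044 = 2.672
R_B = 2.672 × 59.6 = 159 Ω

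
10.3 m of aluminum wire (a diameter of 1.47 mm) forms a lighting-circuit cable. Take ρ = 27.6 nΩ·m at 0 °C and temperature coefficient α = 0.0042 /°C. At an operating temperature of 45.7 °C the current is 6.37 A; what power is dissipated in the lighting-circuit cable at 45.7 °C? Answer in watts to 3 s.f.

ρ = 27.6 nΩ·m = 2.76×10^-8 Ω·m
A = π(d/2)² = π(7.3500e-04 m)² = 1.697e-06 m²
R₍0₎ = ρL/A = (2.76×10^-8)(10.3)/(1.697e-06) = 0.1675 Ω
R₍45.7₎ = R₍0₎(1 + αΔT) = 0.1675 × (1 + 0.0042×45.7) = 0.1997 Ω
P = I²R = (6.37)² × 0.1997 = 8.10 W

8.10 W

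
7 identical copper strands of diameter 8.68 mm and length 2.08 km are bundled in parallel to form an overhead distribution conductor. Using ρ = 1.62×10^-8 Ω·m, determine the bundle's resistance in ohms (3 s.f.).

A_strand = π(4.3400e-03 m)² = 5.917e-05 m²
R_strand = ρL/A = (1.62×10^-8)(2080)/(5.917e-05) = 0.5694 Ω
R_total = R_strand/N = 0.5694/7 = 0.0813 Ω

0.0813 Ω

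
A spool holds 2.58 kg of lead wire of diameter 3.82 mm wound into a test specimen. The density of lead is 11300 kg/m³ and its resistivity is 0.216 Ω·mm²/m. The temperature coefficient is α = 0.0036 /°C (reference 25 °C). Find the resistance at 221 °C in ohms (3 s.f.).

0.640 Ω

ρ = 0.216 Ω·mm²/m = 2.16×10^-7 Ω·m
A = π(d/2)² = π(1.9100e-03 m)² = 1.1461e-05 m²
L = m/(density·A) = 2.58/(11300×1.1461e-05) = 19.92 m
R = ρL/A = (2.16×10^-7)(19.92)/(1.1461e-05) = 0.3755 Ω
R(221 °C) = 0.3755 × (1 + 0.0036×196) = 0.640 Ω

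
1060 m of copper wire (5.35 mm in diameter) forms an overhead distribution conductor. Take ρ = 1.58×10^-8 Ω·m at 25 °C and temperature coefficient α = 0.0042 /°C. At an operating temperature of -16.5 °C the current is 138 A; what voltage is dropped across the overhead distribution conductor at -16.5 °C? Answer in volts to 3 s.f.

84.9 V

A = π(d/2)² = π(2.6750e-03 m)² = 2.248e-05 m²
R₍25₎ = ρL/A = (1.58×10^-8)(1060)/(2.248e-05) = 0.745 Ω
R₍-16.5₎ = R₍25₎(1 + αΔT) = 0.745 × (1 + 0.0042×-41.5) = 0.6152 Ω
V = IR = 138 × 0.6152 = 84.9 V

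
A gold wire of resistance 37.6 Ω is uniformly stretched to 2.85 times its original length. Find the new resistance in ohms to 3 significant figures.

Volume constant ⇒ A' = A/k with k = 2.85. R' = ρ(kL)/(A/k) = k²R.
R' = 8.123 × 37.6 = 305 Ω

305 Ω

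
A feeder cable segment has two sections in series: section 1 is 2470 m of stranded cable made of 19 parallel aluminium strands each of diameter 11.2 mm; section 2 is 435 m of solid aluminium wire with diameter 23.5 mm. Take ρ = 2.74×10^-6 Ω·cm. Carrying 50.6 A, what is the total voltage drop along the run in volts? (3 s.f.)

3.22 V

ρ = 2.74×10^-6 Ω·cm = 2.74×10^-8 Ω·m
Section 1: A_strand = π(5.6000e-03)² = 9.852e-05 m²; R₁ = ρL/(N·A_s) = (2.74×10^-8)(2470)/(19×9.852e-05) = 0.03615 Ω
Section 2: A = π(d/2)² = π(1.1750e-02 m)² = 4.337e-04 m²
R₂ = (2.74×10^-8)(435)/(4.337e-04) = 0.02748 Ω
R = R₁ + R₂ = 0.06363 Ω
V = IR = 50.6 × 0.06363 = 3.22 V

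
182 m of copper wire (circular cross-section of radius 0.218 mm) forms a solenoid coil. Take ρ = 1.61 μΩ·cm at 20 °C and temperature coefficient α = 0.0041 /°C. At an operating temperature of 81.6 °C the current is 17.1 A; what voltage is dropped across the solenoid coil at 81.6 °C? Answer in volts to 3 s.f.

420 V

ρ = 1.61 μΩ·cm = 1.61×10^-8 Ω·m
A = πr² = π(2.1800e-04 m)² = 1.493e-07 m²
R₍20₎ = ρL/A = (1.61×10^-8)(182)/(1.493e-07) = 19.63 Ω
R₍81.6₎ = R₍20₎(1 + αΔT) = 19.63 × (1 + 0.0041×61.6) = 24.58 Ω
V = IR = 17.1 × 24.58 = 420 V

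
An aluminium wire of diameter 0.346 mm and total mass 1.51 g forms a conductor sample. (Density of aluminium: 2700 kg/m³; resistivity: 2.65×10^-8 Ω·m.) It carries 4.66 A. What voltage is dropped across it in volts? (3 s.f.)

A = π(d/2)² = π(1.7300e-04 m)² = 9.4025e-08 m²
L = m/(density·A) = 0.00151/(2700×9.4025e-08) = 5.948 m
R = ρL/A = (2.65×10^-8)(5.948)/(9.4025e-08) = 1.676 Ω
V = IR = 4.66 × 1.676 = 7.81 V

7.81 V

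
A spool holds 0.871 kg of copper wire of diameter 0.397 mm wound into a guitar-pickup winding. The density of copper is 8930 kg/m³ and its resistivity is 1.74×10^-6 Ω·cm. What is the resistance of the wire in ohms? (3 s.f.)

ρ = 1.74×10^-6 Ω·cm = 1.74×10^-8 Ω·m
A = π(d/2)² = π(1.9850e-04 m)² = 1.2379e-07 m²
L = m/(density·A) = 0.871/(8930×1.2379e-07) = 787.9 m
R = ρL/A = (1.74×10^-8)(787.9)/(1.2379e-07) = 111 Ω

111 Ω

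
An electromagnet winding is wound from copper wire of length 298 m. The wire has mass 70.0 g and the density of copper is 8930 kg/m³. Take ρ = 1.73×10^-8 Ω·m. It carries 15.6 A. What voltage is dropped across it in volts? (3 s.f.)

A = m/(density·L) = 0.07/(8930×298) = 2.6305e-08 m²
R = ρL/A = (1.73×10^-8)(298)/(2.6305e-08) = 196 Ω
V = IR = 15.6 × 196 = 3060 V

3060 V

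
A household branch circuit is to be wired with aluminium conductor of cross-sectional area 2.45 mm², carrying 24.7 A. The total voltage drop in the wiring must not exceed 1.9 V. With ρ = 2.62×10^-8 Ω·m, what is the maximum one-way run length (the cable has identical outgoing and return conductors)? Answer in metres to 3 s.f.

3.60 m

A = 2.45 mm² = 2.450e-06 m²
L_max = V_max·A/(2·ρI) = (1.9)(2.450e-06)/(2×2.62×10^-8×24.7) = 3.60 m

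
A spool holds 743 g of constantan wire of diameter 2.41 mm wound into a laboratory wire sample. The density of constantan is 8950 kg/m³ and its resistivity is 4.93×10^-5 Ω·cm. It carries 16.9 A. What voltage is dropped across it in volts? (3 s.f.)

33.2 V

ρ = 4.93×10^-5 Ω·cm = 4.93×10^-7 Ω·m
A = π(d/2)² = π(1.2050e-03 m)² = 4.5617e-06 m²
L = m/(density·A) = 0.743/(8950×4.5617e-06) = 18.2 m
R = ρL/A = (4.93×10^-7)(18.2)/(4.5617e-06) = 1.967 Ω
V = IR = 16.9 × 1.967 = 33.2 V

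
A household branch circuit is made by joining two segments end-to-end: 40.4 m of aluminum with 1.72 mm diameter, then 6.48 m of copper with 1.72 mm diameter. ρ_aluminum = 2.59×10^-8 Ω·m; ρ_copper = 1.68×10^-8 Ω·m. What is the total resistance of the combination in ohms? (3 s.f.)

Segment 1: A = π(d/2)² = π(8.6000e-04 m)² = 2.324e-06 m²
R₁ = ρL/A = (2.59×10^-8)(40.4)/(2.324e-06) = 0.4503 Ω
R₂ = (1.68×10^-8)(6.48)/(2.324e-06) = 0.04685 Ω
R = R₁ + R₂ = 0.497 Ω

0.497 Ω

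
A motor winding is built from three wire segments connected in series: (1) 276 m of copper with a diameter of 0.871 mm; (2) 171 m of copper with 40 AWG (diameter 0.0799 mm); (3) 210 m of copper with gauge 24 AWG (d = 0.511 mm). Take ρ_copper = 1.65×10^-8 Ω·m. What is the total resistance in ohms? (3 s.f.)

587 Ω

Seg 1: A = π(d/2)² = π(4.3550e-04 m)² = 5.958e-07 m²
R_1 = (1.65×10^-8)(276)/(5.958e-07) = 7.643 Ω
Seg 2: A = π(0.0799/2 mm)² = π(3.9950e-05 m)² = 5.014e-09 m²
R_2 = (1.65×10^-8)(171)/(5.014e-09) = 562.7 Ω
Seg 3: A = π(0.511/2 mm)² = π(2.5550e-04 m)² = 2.051e-07 m²
R_3 = (1.65×10^-8)(210)/(2.051e-07) = 16.9 Ω
R_total = R_1 + R_2 + R_3 = 587 Ω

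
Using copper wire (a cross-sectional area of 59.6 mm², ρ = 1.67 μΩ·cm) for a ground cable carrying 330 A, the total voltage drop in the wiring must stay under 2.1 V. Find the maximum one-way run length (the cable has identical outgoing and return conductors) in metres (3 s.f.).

ρ = 1.67 μΩ·cm = 1.67×10^-8 Ω·m
A = 59.6 mm² = 5.960e-05 m²
L_max = V_max·A/(2·ρI) = (2.1)(5.960e-05)/(2×1.67×10^-8×330) = 11.4 m

11.4 m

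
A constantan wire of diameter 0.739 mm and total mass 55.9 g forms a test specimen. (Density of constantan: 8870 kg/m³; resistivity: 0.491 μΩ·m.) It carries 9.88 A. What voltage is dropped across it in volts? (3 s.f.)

ρ = 0.491 μΩ·m = 4.91×10^-7 Ω·m
A = π(d/2)² = π(3.6950e-04 m)² = 4.2892e-07 m²
L = m/(density·A) = 0.0559/(8870×4.2892e-07) = 14.69 m
R = ρL/A = (4.91×10^-7)(14.69)/(4.2892e-07) = 16.82 Ω
V = IR = 9.88 × 16.82 = 166 V

166 V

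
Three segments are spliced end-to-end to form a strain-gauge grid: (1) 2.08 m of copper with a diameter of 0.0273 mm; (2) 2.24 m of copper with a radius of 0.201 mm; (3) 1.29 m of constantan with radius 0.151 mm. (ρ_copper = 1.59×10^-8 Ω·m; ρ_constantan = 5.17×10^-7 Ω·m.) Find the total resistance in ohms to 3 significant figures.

66.1 Ω

Seg 1: A = π(d/2)² = π(1.3650e-05 m)² = 5.853e-10 m²
R_1 = (1.59×10^-8)(2.08)/(5.853e-10) = 56.5 Ω
Seg 2: A = πr² = π(2.0100e-04 m)² = 1.269e-07 m²
R_2 = (1.59×10^-8)(2.24)/(1.269e-07) = 0.2806 Ω
Seg 3: A = πr² = π(1.5100e-04 m)² = 7.163e-08 m²
R_3 = (5.17×10^-7)(1.29)/(7.163e-08) = 9.311 Ω
R_total = R_1 + R_2 + R_3 = 66.1 Ω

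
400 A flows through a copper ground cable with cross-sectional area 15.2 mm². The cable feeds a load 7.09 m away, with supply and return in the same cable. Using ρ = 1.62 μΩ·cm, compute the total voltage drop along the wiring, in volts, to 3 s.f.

ρ = 1.62 μΩ·cm = 1.62×10^-8 Ω·m
A = 15.2 mm² = 1.520e-05 m²
Total conductor length (both ways) L = 2 × 7.09 = 14.18 m
R = ρL/A = (1.62×10^-8)(14.18)/(1.520e-05) = 0.01511 Ω
V = IR = 400 × 0.01511 = 6.05 V

6.05 V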